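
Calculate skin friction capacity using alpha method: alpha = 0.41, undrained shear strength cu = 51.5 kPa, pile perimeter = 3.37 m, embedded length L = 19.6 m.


Result: 1394.69 kN

Derivation:
Using Qs = alpha * cu * perimeter * L
Qs = 0.41 * 51.5 * 3.37 * 19.6
Qs = 1394.69 kN


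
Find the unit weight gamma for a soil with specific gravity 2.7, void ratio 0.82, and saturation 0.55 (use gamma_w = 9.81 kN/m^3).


Using gamma = gamma_w * (Gs + S*e) / (1 + e)
Numerator: Gs + S*e = 2.7 + 0.55*0.82 = 3.151
Denominator: 1 + e = 1 + 0.82 = 1.82
gamma = 9.81 * 3.151 / 1.82
gamma = 16.984 kN/m^3


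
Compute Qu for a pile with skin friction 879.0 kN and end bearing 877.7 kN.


Using Qu = Qf + Qb
Qu = 879.0 + 877.7
Qu = 1756.7 kN


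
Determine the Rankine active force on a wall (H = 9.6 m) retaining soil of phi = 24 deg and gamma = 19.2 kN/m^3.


Result: 373.12 kN/m

Derivation:
Compute active earth pressure coefficient:
Ka = tan^2(45 - phi/2) = tan^2(33.0) = 0.42173
Compute active force:
Pa = 0.5 * Ka * gamma * H^2
Pa = 0.5 * 0.42173 * 19.2 * 9.6^2
Pa = 373.12 kN/m


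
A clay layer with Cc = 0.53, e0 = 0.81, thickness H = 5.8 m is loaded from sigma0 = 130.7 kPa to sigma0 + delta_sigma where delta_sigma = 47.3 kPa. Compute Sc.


Using Sc = Cc * H / (1 + e0) * log10((sigma0 + delta_sigma) / sigma0)
Stress ratio = (130.7 + 47.3) / 130.7 = 1.3619
log10(1.3619) = 0.134144
Cc * H / (1 + e0) = 0.53 * 5.8 / (1 + 0.81) = 1.69834
Sc = 1.69834 * 0.134144
Sc = 0.2278 m


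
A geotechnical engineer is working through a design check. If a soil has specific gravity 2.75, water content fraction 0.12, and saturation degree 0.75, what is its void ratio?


Using the relation e = Gs * w / S
e = 2.75 * 0.12 / 0.75
e = 0.44


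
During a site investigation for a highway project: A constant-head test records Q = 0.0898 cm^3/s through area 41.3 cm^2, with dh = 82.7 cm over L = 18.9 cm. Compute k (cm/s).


Result: 0.000497 cm/s

Derivation:
Compute hydraulic gradient:
i = dh / L = 82.7 / 18.9 = 4.37566
Then apply Darcy's law:
k = Q / (A * i)
k = 0.0898 / (41.3 * 4.37566)
k = 0.0898 / 180.715
k = 0.000497 cm/s


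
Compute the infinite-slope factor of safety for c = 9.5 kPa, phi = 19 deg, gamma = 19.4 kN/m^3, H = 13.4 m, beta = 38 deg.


Using Fs = c / (gamma*H*sin(beta)*cos(beta)) + tan(phi)/tan(beta)
Cohesion contribution = 9.5 / (19.4*13.4*sin(38)*cos(38))
Cohesion contribution = 0.0753257
Friction contribution = tan(19)/tan(38) = 0.440719
Fs = 0.0753257 + 0.440719
Fs = 0.516


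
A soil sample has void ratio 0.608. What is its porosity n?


Using the relation n = e / (1 + e)
n = 0.608 / (1 + 0.608)
n = 0.608 / 1.608
n = 0.3781


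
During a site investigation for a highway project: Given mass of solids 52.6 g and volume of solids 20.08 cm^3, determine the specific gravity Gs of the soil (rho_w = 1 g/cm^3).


Result: 2.62

Derivation:
Using Gs = m_s / (V_s * rho_w)
Since rho_w = 1 g/cm^3:
Gs = 52.6 / 20.08
Gs = 2.62


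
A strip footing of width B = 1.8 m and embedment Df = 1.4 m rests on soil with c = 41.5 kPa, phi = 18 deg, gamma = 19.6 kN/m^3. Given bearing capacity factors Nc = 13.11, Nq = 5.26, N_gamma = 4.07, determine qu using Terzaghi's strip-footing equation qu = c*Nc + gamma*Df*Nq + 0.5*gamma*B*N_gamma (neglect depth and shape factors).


Result: 760.19 kPa

Derivation:
Compute qu = c*Nc + gamma*Df*Nq + 0.5*gamma*B*N_gamma
Term 1: 41.5 * 13.11 = 544.065
Term 2: 19.6 * 1.4 * 5.26 = 144.3344
Term 3: 0.5 * 19.6 * 1.8 * 4.07 = 71.7948
qu = 544.065 + 144.3344 + 71.7948
qu = 760.19 kPa


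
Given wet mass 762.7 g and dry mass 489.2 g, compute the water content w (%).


Using w = (m_wet - m_dry) / m_dry * 100
m_wet - m_dry = 762.7 - 489.2 = 273.5 g
w = 273.5 / 489.2 * 100
w = 55.91 %


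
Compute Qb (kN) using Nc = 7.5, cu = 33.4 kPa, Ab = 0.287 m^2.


Result: 71.89 kN

Derivation:
Using Qb = Nc * cu * Ab
Qb = 7.5 * 33.4 * 0.287
Qb = 71.89 kN


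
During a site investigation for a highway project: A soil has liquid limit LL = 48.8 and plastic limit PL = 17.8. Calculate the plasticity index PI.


Using PI = LL - PL
PI = 48.8 - 17.8
PI = 31.0


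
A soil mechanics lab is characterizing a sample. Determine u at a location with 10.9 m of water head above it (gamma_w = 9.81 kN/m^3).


Result: 106.93 kPa

Derivation:
Using u = gamma_w * h_w
u = 9.81 * 10.9
u = 106.93 kPa


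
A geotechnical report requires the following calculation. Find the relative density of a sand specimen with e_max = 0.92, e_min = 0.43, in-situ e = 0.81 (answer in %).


Using Dr = (e_max - e) / (e_max - e_min) * 100
e_max - e = 0.92 - 0.81 = 0.11
e_max - e_min = 0.92 - 0.43 = 0.49
Dr = 0.11 / 0.49 * 100
Dr = 22.45 %


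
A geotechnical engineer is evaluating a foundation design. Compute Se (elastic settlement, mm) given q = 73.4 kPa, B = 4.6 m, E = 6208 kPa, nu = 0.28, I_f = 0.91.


Using Se = q * B * (1 - nu^2) * I_f / E
1 - nu^2 = 1 - 0.28^2 = 0.9216
Se = 73.4 * 4.6 * 0.9216 * 0.91 / 6208
Se = 0.045613 m
Convert to mm: Se = 0.045613 * 1000 = 45.613 mm


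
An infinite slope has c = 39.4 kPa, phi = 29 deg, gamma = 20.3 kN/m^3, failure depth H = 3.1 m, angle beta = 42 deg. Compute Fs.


Result: 1.875

Derivation:
Using Fs = c / (gamma*H*sin(beta)*cos(beta)) + tan(phi)/tan(beta)
Cohesion contribution = 39.4 / (20.3*3.1*sin(42)*cos(42))
Cohesion contribution = 1.25908
Friction contribution = tan(29)/tan(42) = 0.615623
Fs = 1.25908 + 0.615623
Fs = 1.875


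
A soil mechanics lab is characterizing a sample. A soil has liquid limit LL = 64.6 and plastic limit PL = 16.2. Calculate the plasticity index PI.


Result: 48.4

Derivation:
Using PI = LL - PL
PI = 64.6 - 16.2
PI = 48.4


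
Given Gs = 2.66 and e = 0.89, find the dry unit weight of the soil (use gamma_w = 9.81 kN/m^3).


Using gamma_d = Gs * gamma_w / (1 + e)
gamma_d = 2.66 * 9.81 / (1 + 0.89)
gamma_d = 2.66 * 9.81 / 1.89
gamma_d = 13.807 kN/m^3


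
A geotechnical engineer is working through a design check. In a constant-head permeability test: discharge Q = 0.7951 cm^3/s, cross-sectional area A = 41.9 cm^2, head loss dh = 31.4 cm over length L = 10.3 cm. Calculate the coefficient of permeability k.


Result: 0.006225 cm/s

Derivation:
Compute hydraulic gradient:
i = dh / L = 31.4 / 10.3 = 3.04854
Then apply Darcy's law:
k = Q / (A * i)
k = 0.7951 / (41.9 * 3.04854)
k = 0.7951 / 127.734
k = 0.006225 cm/s


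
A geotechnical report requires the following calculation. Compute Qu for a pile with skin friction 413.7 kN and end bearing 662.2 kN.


Result: 1075.9 kN

Derivation:
Using Qu = Qf + Qb
Qu = 413.7 + 662.2
Qu = 1075.9 kN


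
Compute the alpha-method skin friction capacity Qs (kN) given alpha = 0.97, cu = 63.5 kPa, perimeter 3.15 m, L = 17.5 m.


Using Qs = alpha * cu * perimeter * L
Qs = 0.97 * 63.5 * 3.15 * 17.5
Qs = 3395.42 kN


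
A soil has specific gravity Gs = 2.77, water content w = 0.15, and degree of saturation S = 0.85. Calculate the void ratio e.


Result: 0.4888

Derivation:
Using the relation e = Gs * w / S
e = 2.77 * 0.15 / 0.85
e = 0.4888


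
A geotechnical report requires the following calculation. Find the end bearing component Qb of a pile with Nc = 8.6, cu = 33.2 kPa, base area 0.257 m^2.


Using Qb = Nc * cu * Ab
Qb = 8.6 * 33.2 * 0.257
Qb = 73.38 kN


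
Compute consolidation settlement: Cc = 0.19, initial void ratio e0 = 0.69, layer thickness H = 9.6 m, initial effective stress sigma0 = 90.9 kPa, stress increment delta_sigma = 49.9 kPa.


Result: 0.2051 m

Derivation:
Using Sc = Cc * H / (1 + e0) * log10((sigma0 + delta_sigma) / sigma0)
Stress ratio = (90.9 + 49.9) / 90.9 = 1.54895
log10(1.54895) = 0.190039
Cc * H / (1 + e0) = 0.19 * 9.6 / (1 + 0.69) = 1.07929
Sc = 1.07929 * 0.190039
Sc = 0.2051 m


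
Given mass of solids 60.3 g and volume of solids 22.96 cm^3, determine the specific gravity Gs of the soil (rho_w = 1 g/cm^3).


Using Gs = m_s / (V_s * rho_w)
Since rho_w = 1 g/cm^3:
Gs = 60.3 / 22.96
Gs = 2.626


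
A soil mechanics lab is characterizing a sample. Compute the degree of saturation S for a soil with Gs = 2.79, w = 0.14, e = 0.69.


Using S = Gs * w / e
S = 2.79 * 0.14 / 0.69
S = 0.5661


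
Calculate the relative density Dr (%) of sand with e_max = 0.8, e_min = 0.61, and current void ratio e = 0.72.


Using Dr = (e_max - e) / (e_max - e_min) * 100
e_max - e = 0.8 - 0.72 = 0.08
e_max - e_min = 0.8 - 0.61 = 0.19
Dr = 0.08 / 0.19 * 100
Dr = 42.11 %


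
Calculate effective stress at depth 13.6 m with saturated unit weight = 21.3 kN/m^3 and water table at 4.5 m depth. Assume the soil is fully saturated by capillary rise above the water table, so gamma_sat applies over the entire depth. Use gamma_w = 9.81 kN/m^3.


Result: 200.41 kPa

Derivation:
Total stress = gamma_sat * depth
sigma = 21.3 * 13.6 = 289.68 kPa
Pore water pressure u = gamma_w * (depth - d_wt)
u = 9.81 * (13.6 - 4.5) = 89.271 kPa
Effective stress = sigma - u
sigma' = 289.68 - 89.271 = 200.41 kPa


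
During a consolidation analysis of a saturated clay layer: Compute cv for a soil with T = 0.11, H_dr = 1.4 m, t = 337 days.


Using cv = T * H_dr^2 / t
H_dr^2 = 1.4^2 = 1.96
cv = 0.11 * 1.96 / 337
cv = 0.00064 m^2/day


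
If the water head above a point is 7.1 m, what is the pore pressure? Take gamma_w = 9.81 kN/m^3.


Using u = gamma_w * h_w
u = 9.81 * 7.1
u = 69.65 kPa


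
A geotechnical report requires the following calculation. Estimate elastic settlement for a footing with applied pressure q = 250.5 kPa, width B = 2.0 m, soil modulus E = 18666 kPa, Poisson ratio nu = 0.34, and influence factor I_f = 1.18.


Using Se = q * B * (1 - nu^2) * I_f / E
1 - nu^2 = 1 - 0.34^2 = 0.8844
Se = 250.5 * 2.0 * 0.8844 * 1.18 / 18666
Se = 0.028010 m
Convert to mm: Se = 0.028010 * 1000 = 28.01 mm


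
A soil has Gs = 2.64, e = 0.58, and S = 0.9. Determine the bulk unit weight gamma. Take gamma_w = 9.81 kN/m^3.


Result: 19.632 kN/m^3

Derivation:
Using gamma = gamma_w * (Gs + S*e) / (1 + e)
Numerator: Gs + S*e = 2.64 + 0.9*0.58 = 3.162
Denominator: 1 + e = 1 + 0.58 = 1.58
gamma = 9.81 * 3.162 / 1.58
gamma = 19.632 kN/m^3


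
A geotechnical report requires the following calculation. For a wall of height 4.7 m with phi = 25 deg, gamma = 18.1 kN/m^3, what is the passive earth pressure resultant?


Result: 492.57 kN/m

Derivation:
Compute passive earth pressure coefficient:
Kp = tan^2(45 + phi/2) = tan^2(57.5) = 2.463913
Compute passive force:
Pp = 0.5 * Kp * gamma * H^2
Pp = 0.5 * 2.463913 * 18.1 * 4.7^2
Pp = 492.57 kN/m


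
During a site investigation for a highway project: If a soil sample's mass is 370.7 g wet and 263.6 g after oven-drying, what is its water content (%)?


Using w = (m_wet - m_dry) / m_dry * 100
m_wet - m_dry = 370.7 - 263.6 = 107.1 g
w = 107.1 / 263.6 * 100
w = 40.63 %


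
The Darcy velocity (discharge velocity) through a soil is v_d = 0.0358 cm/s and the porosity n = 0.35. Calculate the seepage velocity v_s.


Result: 0.10229 cm/s

Derivation:
Using v_s = v_d / n
v_s = 0.0358 / 0.35
v_s = 0.10229 cm/s


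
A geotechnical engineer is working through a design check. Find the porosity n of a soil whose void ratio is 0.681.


Using the relation n = e / (1 + e)
n = 0.681 / (1 + 0.681)
n = 0.681 / 1.681
n = 0.4051


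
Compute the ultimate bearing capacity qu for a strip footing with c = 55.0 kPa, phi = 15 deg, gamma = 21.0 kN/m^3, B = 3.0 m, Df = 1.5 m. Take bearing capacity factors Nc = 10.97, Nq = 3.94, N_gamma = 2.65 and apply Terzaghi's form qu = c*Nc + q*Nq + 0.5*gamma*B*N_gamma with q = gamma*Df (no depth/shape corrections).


Compute qu = c*Nc + gamma*Df*Nq + 0.5*gamma*B*N_gamma
Term 1: 55.0 * 10.97 = 603.35
Term 2: 21.0 * 1.5 * 3.94 = 124.11
Term 3: 0.5 * 21.0 * 3.0 * 2.65 = 83.475
qu = 603.35 + 124.11 + 83.475
qu = 810.94 kPa


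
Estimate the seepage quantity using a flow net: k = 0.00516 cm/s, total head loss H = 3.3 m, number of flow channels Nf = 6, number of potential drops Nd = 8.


Convert k to m/s for unit consistency with H:
k = 0.00516 cm/s = 0.00516 / 100 m/s = 5.16e-05 m/s
Using q = k * H * Nf / Nd
Nf / Nd = 6 / 8 = 0.75
q = 5.16e-05 * 3.3 * 0.75
q = 0.0001277 m^3/s per m


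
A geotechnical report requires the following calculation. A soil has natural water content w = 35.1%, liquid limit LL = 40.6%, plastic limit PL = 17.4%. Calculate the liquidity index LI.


First compute the plasticity index:
PI = LL - PL = 40.6 - 17.4 = 23.2
Then compute the liquidity index:
LI = (w - PL) / PI
LI = (35.1 - 17.4) / 23.2
LI = 0.763


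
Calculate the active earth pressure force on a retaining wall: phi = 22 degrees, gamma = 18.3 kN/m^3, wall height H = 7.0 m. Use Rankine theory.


Compute active earth pressure coefficient:
Ka = tan^2(45 - phi/2) = tan^2(34.0) = 0.454962
Compute active force:
Pa = 0.5 * Ka * gamma * H^2
Pa = 0.5 * 0.454962 * 18.3 * 7.0^2
Pa = 203.98 kN/m


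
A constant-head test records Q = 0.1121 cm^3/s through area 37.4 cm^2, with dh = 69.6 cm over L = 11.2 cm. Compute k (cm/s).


Compute hydraulic gradient:
i = dh / L = 69.6 / 11.2 = 6.21429
Then apply Darcy's law:
k = Q / (A * i)
k = 0.1121 / (37.4 * 6.21429)
k = 0.1121 / 232.414
k = 0.000482 cm/s


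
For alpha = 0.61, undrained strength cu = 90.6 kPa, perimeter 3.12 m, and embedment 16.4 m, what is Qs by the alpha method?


Result: 2827.85 kN

Derivation:
Using Qs = alpha * cu * perimeter * L
Qs = 0.61 * 90.6 * 3.12 * 16.4
Qs = 2827.85 kN


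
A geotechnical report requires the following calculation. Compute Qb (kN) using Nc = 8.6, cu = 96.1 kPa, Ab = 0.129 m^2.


Using Qb = Nc * cu * Ab
Qb = 8.6 * 96.1 * 0.129
Qb = 106.61 kN


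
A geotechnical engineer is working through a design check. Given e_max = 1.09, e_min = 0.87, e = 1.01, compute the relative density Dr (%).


Using Dr = (e_max - e) / (e_max - e_min) * 100
e_max - e = 1.09 - 1.01 = 0.08
e_max - e_min = 1.09 - 0.87 = 0.22
Dr = 0.08 / 0.22 * 100
Dr = 36.36 %


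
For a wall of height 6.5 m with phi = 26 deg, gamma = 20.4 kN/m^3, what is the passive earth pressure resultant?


Compute passive earth pressure coefficient:
Kp = tan^2(45 + phi/2) = tan^2(58.0) = 2.561071
Compute passive force:
Pp = 0.5 * Kp * gamma * H^2
Pp = 0.5 * 2.561071 * 20.4 * 6.5^2
Pp = 1103.69 kN/m


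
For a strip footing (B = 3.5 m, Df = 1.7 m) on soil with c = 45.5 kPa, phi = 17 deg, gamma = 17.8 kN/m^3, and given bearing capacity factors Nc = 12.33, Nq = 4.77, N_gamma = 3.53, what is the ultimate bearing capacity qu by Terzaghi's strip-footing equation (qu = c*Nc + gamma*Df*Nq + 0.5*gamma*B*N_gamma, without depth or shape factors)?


Result: 815.31 kPa

Derivation:
Compute qu = c*Nc + gamma*Df*Nq + 0.5*gamma*B*N_gamma
Term 1: 45.5 * 12.33 = 561.015
Term 2: 17.8 * 1.7 * 4.77 = 144.3402
Term 3: 0.5 * 17.8 * 3.5 * 3.53 = 109.9595
qu = 561.015 + 144.3402 + 109.9595
qu = 815.31 kPa


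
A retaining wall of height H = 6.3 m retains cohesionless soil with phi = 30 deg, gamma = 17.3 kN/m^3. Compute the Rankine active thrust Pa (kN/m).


Compute active earth pressure coefficient:
Ka = tan^2(45 - phi/2) = tan^2(30.0) = 0.333333
Compute active force:
Pa = 0.5 * Ka * gamma * H^2
Pa = 0.5 * 0.333333 * 17.3 * 6.3^2
Pa = 114.44 kN/m


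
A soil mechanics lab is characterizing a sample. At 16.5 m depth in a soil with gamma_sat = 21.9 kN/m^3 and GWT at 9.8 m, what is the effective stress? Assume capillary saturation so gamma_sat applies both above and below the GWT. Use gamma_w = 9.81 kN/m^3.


Total stress = gamma_sat * depth
sigma = 21.9 * 16.5 = 361.35 kPa
Pore water pressure u = gamma_w * (depth - d_wt)
u = 9.81 * (16.5 - 9.8) = 65.727 kPa
Effective stress = sigma - u
sigma' = 361.35 - 65.727 = 295.62 kPa


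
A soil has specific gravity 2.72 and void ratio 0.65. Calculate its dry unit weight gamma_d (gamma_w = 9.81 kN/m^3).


Using gamma_d = Gs * gamma_w / (1 + e)
gamma_d = 2.72 * 9.81 / (1 + 0.65)
gamma_d = 2.72 * 9.81 / 1.65
gamma_d = 16.172 kN/m^3


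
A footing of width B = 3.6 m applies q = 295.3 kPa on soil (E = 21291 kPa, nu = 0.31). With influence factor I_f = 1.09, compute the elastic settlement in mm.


Result: 49.195 mm

Derivation:
Using Se = q * B * (1 - nu^2) * I_f / E
1 - nu^2 = 1 - 0.31^2 = 0.9039
Se = 295.3 * 3.6 * 0.9039 * 1.09 / 21291
Se = 0.049195 m
Convert to mm: Se = 0.049195 * 1000 = 49.195 mm


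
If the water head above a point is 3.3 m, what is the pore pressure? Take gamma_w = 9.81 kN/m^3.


Using u = gamma_w * h_w
u = 9.81 * 3.3
u = 32.37 kPa


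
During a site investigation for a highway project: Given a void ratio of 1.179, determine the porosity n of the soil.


Using the relation n = e / (1 + e)
n = 1.179 / (1 + 1.179)
n = 1.179 / 2.179
n = 0.5411


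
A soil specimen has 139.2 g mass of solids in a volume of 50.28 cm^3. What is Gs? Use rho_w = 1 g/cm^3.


Using Gs = m_s / (V_s * rho_w)
Since rho_w = 1 g/cm^3:
Gs = 139.2 / 50.28
Gs = 2.768


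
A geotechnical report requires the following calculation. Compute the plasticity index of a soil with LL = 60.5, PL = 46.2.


Using PI = LL - PL
PI = 60.5 - 46.2
PI = 14.3


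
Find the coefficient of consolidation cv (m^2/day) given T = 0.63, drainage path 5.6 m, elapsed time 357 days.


Using cv = T * H_dr^2 / t
H_dr^2 = 5.6^2 = 31.36
cv = 0.63 * 31.36 / 357
cv = 0.05534 m^2/day


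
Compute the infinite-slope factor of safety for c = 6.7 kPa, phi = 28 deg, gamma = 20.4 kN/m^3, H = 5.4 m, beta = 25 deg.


Result: 1.299

Derivation:
Using Fs = c / (gamma*H*sin(beta)*cos(beta)) + tan(phi)/tan(beta)
Cohesion contribution = 6.7 / (20.4*5.4*sin(25)*cos(25))
Cohesion contribution = 0.158791
Friction contribution = tan(28)/tan(25) = 1.14025
Fs = 0.158791 + 1.14025
Fs = 1.299


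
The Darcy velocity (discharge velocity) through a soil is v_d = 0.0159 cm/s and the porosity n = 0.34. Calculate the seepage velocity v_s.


Using v_s = v_d / n
v_s = 0.0159 / 0.34
v_s = 0.04676 cm/s


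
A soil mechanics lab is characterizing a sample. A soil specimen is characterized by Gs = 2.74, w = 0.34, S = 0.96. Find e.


Using the relation e = Gs * w / S
e = 2.74 * 0.34 / 0.96
e = 0.9704


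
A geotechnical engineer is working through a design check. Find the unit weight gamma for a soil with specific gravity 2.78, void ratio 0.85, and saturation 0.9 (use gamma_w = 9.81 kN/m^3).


Result: 18.798 kN/m^3

Derivation:
Using gamma = gamma_w * (Gs + S*e) / (1 + e)
Numerator: Gs + S*e = 2.78 + 0.9*0.85 = 3.545
Denominator: 1 + e = 1 + 0.85 = 1.85
gamma = 9.81 * 3.545 / 1.85
gamma = 18.798 kN/m^3


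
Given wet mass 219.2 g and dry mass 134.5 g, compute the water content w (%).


Using w = (m_wet - m_dry) / m_dry * 100
m_wet - m_dry = 219.2 - 134.5 = 84.7 g
w = 84.7 / 134.5 * 100
w = 62.97 %


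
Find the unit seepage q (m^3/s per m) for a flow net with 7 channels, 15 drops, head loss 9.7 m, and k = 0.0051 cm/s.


Result: 0.0002309 m^3/s per m

Derivation:
Convert k to m/s for unit consistency with H:
k = 0.0051 cm/s = 0.0051 / 100 m/s = 5.1e-05 m/s
Using q = k * H * Nf / Nd
Nf / Nd = 7 / 15 = 0.4667
q = 5.1e-05 * 9.7 * 0.4667
q = 0.0002309 m^3/s per m


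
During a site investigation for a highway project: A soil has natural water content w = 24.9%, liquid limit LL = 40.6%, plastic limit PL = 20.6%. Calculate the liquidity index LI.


First compute the plasticity index:
PI = LL - PL = 40.6 - 20.6 = 20.0
Then compute the liquidity index:
LI = (w - PL) / PI
LI = (24.9 - 20.6) / 20.0
LI = 0.215


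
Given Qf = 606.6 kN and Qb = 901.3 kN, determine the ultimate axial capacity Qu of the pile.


Using Qu = Qf + Qb
Qu = 606.6 + 901.3
Qu = 1507.9 kN


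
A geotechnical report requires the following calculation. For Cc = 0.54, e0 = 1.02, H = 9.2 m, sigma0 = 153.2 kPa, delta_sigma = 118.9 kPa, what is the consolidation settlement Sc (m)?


Using Sc = Cc * H / (1 + e0) * log10((sigma0 + delta_sigma) / sigma0)
Stress ratio = (153.2 + 118.9) / 153.2 = 1.77611
log10(1.77611) = 0.24947
Cc * H / (1 + e0) = 0.54 * 9.2 / (1 + 1.02) = 2.45941
Sc = 2.45941 * 0.24947
Sc = 0.6135 m


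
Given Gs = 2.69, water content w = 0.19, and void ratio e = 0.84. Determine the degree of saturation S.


Using S = Gs * w / e
S = 2.69 * 0.19 / 0.84
S = 0.6085


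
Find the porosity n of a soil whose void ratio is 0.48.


Result: 0.3243

Derivation:
Using the relation n = e / (1 + e)
n = 0.48 / (1 + 0.48)
n = 0.48 / 1.48
n = 0.3243


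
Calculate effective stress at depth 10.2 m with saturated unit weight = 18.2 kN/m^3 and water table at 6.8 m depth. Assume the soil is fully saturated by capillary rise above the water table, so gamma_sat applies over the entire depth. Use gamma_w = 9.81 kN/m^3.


Total stress = gamma_sat * depth
sigma = 18.2 * 10.2 = 185.64 kPa
Pore water pressure u = gamma_w * (depth - d_wt)
u = 9.81 * (10.2 - 6.8) = 33.354 kPa
Effective stress = sigma - u
sigma' = 185.64 - 33.354 = 152.29 kPa


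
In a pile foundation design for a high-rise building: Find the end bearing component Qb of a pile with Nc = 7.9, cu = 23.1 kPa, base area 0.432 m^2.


Result: 78.84 kN

Derivation:
Using Qb = Nc * cu * Ab
Qb = 7.9 * 23.1 * 0.432
Qb = 78.84 kN


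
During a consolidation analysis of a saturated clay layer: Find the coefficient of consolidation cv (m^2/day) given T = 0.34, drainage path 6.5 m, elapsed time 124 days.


Result: 0.11585 m^2/day

Derivation:
Using cv = T * H_dr^2 / t
H_dr^2 = 6.5^2 = 42.25
cv = 0.34 * 42.25 / 124
cv = 0.11585 m^2/day


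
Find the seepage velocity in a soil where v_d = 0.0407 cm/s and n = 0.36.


Result: 0.11306 cm/s

Derivation:
Using v_s = v_d / n
v_s = 0.0407 / 0.36
v_s = 0.11306 cm/s


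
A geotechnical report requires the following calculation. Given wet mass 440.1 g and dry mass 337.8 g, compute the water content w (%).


Using w = (m_wet - m_dry) / m_dry * 100
m_wet - m_dry = 440.1 - 337.8 = 102.3 g
w = 102.3 / 337.8 * 100
w = 30.28 %


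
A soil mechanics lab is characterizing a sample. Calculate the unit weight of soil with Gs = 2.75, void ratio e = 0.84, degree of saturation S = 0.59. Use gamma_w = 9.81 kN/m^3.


Result: 17.304 kN/m^3

Derivation:
Using gamma = gamma_w * (Gs + S*e) / (1 + e)
Numerator: Gs + S*e = 2.75 + 0.59*0.84 = 3.2456
Denominator: 1 + e = 1 + 0.84 = 1.84
gamma = 9.81 * 3.2456 / 1.84
gamma = 17.304 kN/m^3


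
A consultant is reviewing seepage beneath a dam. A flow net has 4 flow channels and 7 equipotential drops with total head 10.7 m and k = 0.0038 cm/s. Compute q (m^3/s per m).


Result: 0.0002323 m^3/s per m

Derivation:
Convert k to m/s for unit consistency with H:
k = 0.0038 cm/s = 0.0038 / 100 m/s = 3.8e-05 m/s
Using q = k * H * Nf / Nd
Nf / Nd = 4 / 7 = 0.5714
q = 3.8e-05 * 10.7 * 0.5714
q = 0.0002323 m^3/s per m


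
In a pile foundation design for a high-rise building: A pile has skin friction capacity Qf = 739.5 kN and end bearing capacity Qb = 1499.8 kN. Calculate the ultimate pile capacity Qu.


Using Qu = Qf + Qb
Qu = 739.5 + 1499.8
Qu = 2239.3 kN


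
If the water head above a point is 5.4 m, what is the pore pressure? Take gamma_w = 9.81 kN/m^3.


Using u = gamma_w * h_w
u = 9.81 * 5.4
u = 52.97 kPa


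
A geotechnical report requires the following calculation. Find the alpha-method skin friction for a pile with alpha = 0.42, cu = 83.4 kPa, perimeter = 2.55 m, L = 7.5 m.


Result: 669.91 kN

Derivation:
Using Qs = alpha * cu * perimeter * L
Qs = 0.42 * 83.4 * 2.55 * 7.5
Qs = 669.91 kN


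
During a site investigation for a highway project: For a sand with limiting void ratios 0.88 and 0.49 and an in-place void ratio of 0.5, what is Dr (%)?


Using Dr = (e_max - e) / (e_max - e_min) * 100
e_max - e = 0.88 - 0.5 = 0.38
e_max - e_min = 0.88 - 0.49 = 0.39
Dr = 0.38 / 0.39 * 100
Dr = 97.44 %


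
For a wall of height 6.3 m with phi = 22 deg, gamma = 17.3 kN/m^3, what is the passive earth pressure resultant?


Compute passive earth pressure coefficient:
Kp = tan^2(45 + phi/2) = tan^2(56.0) = 2.197987
Compute passive force:
Pp = 0.5 * Kp * gamma * H^2
Pp = 0.5 * 2.197987 * 17.3 * 6.3^2
Pp = 754.61 kN/m


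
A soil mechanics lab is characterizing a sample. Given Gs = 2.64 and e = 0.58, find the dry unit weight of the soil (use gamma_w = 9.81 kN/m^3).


Using gamma_d = Gs * gamma_w / (1 + e)
gamma_d = 2.64 * 9.81 / (1 + 0.58)
gamma_d = 2.64 * 9.81 / 1.58
gamma_d = 16.391 kN/m^3


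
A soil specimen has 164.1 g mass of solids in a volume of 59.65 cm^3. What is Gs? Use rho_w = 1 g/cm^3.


Using Gs = m_s / (V_s * rho_w)
Since rho_w = 1 g/cm^3:
Gs = 164.1 / 59.65
Gs = 2.751


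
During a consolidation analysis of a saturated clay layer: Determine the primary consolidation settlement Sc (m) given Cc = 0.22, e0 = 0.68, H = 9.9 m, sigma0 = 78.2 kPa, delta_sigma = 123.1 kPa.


Using Sc = Cc * H / (1 + e0) * log10((sigma0 + delta_sigma) / sigma0)
Stress ratio = (78.2 + 123.1) / 78.2 = 2.57417
log10(2.57417) = 0.410637
Cc * H / (1 + e0) = 0.22 * 9.9 / (1 + 0.68) = 1.29643
Sc = 1.29643 * 0.410637
Sc = 0.5324 m


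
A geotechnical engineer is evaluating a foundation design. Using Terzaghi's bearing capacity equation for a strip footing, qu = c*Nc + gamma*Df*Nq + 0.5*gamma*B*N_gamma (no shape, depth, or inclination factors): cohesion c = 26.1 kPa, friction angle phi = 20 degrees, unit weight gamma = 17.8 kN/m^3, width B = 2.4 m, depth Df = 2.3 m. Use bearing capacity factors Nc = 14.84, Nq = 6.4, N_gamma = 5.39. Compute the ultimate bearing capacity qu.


Compute qu = c*Nc + gamma*Df*Nq + 0.5*gamma*B*N_gamma
Term 1: 26.1 * 14.84 = 387.324
Term 2: 17.8 * 2.3 * 6.4 = 262.016
Term 3: 0.5 * 17.8 * 2.4 * 5.39 = 115.1304
qu = 387.324 + 262.016 + 115.1304
qu = 764.47 kPa


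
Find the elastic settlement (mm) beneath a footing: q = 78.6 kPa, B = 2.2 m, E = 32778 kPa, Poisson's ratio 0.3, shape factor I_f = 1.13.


Using Se = q * B * (1 - nu^2) * I_f / E
1 - nu^2 = 1 - 0.3^2 = 0.91
Se = 78.6 * 2.2 * 0.91 * 1.13 / 32778
Se = 0.005425 m
Convert to mm: Se = 0.005425 * 1000 = 5.425 mm


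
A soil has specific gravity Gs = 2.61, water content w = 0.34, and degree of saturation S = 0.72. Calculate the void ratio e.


Result: 1.2325

Derivation:
Using the relation e = Gs * w / S
e = 2.61 * 0.34 / 0.72
e = 1.2325


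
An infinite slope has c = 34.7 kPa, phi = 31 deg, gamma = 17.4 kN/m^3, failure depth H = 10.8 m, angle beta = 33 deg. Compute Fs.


Result: 1.33

Derivation:
Using Fs = c / (gamma*H*sin(beta)*cos(beta)) + tan(phi)/tan(beta)
Cohesion contribution = 34.7 / (17.4*10.8*sin(33)*cos(33))
Cohesion contribution = 0.404256
Friction contribution = tan(31)/tan(33) = 0.925244
Fs = 0.404256 + 0.925244
Fs = 1.33


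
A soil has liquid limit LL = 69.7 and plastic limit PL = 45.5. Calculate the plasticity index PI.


Result: 24.2

Derivation:
Using PI = LL - PL
PI = 69.7 - 45.5
PI = 24.2


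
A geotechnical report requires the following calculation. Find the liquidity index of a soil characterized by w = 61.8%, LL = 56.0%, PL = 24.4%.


First compute the plasticity index:
PI = LL - PL = 56.0 - 24.4 = 31.6
Then compute the liquidity index:
LI = (w - PL) / PI
LI = (61.8 - 24.4) / 31.6
LI = 1.184


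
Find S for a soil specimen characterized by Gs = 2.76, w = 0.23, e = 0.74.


Using S = Gs * w / e
S = 2.76 * 0.23 / 0.74
S = 0.8578


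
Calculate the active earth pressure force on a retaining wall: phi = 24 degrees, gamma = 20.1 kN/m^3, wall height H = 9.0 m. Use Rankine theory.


Compute active earth pressure coefficient:
Ka = tan^2(45 - phi/2) = tan^2(33.0) = 0.42173
Compute active force:
Pa = 0.5 * Ka * gamma * H^2
Pa = 0.5 * 0.42173 * 20.1 * 9.0^2
Pa = 343.31 kN/m


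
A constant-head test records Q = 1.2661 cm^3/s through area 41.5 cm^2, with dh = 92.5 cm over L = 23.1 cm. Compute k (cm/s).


Result: 0.007619 cm/s

Derivation:
Compute hydraulic gradient:
i = dh / L = 92.5 / 23.1 = 4.00433
Then apply Darcy's law:
k = Q / (A * i)
k = 1.2661 / (41.5 * 4.00433)
k = 1.2661 / 166.18
k = 0.007619 cm/s


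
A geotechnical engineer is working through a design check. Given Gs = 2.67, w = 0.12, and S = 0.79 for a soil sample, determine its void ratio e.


Using the relation e = Gs * w / S
e = 2.67 * 0.12 / 0.79
e = 0.4056


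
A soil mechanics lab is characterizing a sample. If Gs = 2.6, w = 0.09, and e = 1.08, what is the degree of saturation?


Using S = Gs * w / e
S = 2.6 * 0.09 / 1.08
S = 0.2167


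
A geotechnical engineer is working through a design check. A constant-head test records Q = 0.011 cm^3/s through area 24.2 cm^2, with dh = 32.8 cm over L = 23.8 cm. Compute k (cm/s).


Compute hydraulic gradient:
i = dh / L = 32.8 / 23.8 = 1.37815
Then apply Darcy's law:
k = Q / (A * i)
k = 0.011 / (24.2 * 1.37815)
k = 0.011 / 33.3513
k = 0.00033 cm/s


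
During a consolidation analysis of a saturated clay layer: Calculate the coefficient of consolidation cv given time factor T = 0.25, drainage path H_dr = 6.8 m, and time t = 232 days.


Using cv = T * H_dr^2 / t
H_dr^2 = 6.8^2 = 46.24
cv = 0.25 * 46.24 / 232
cv = 0.04983 m^2/day


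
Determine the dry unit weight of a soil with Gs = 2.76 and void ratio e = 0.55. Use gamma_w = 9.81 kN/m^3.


Using gamma_d = Gs * gamma_w / (1 + e)
gamma_d = 2.76 * 9.81 / (1 + 0.55)
gamma_d = 2.76 * 9.81 / 1.55
gamma_d = 17.468 kN/m^3


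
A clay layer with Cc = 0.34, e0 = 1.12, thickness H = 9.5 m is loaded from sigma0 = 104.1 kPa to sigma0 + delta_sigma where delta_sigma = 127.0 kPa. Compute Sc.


Using Sc = Cc * H / (1 + e0) * log10((sigma0 + delta_sigma) / sigma0)
Stress ratio = (104.1 + 127.0) / 104.1 = 2.21998
log10(2.21998) = 0.346349
Cc * H / (1 + e0) = 0.34 * 9.5 / (1 + 1.12) = 1.52358
Sc = 1.52358 * 0.346349
Sc = 0.5277 m


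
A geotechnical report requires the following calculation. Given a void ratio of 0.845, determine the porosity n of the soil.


Using the relation n = e / (1 + e)
n = 0.845 / (1 + 0.845)
n = 0.845 / 1.845
n = 0.458


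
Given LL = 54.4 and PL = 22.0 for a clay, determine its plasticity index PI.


Using PI = LL - PL
PI = 54.4 - 22.0
PI = 32.4


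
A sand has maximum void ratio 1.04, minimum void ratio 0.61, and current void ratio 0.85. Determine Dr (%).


Using Dr = (e_max - e) / (e_max - e_min) * 100
e_max - e = 1.04 - 0.85 = 0.19
e_max - e_min = 1.04 - 0.61 = 0.43
Dr = 0.19 / 0.43 * 100
Dr = 44.19 %


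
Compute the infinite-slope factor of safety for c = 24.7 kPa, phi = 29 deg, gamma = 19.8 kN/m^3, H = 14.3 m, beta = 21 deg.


Using Fs = c / (gamma*H*sin(beta)*cos(beta)) + tan(phi)/tan(beta)
Cohesion contribution = 24.7 / (19.8*14.3*sin(21)*cos(21))
Cohesion contribution = 0.260744
Friction contribution = tan(29)/tan(21) = 1.44402
Fs = 0.260744 + 1.44402
Fs = 1.705


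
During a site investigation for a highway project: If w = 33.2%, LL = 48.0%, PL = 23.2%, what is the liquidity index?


First compute the plasticity index:
PI = LL - PL = 48.0 - 23.2 = 24.8
Then compute the liquidity index:
LI = (w - PL) / PI
LI = (33.2 - 23.2) / 24.8
LI = 0.403


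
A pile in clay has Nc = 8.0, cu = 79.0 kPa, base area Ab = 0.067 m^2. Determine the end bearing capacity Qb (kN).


Using Qb = Nc * cu * Ab
Qb = 8.0 * 79.0 * 0.067
Qb = 42.34 kN


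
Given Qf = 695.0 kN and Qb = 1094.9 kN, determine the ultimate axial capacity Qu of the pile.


Using Qu = Qf + Qb
Qu = 695.0 + 1094.9
Qu = 1789.9 kN


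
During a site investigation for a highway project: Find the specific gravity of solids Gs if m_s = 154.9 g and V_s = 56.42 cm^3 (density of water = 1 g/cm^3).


Using Gs = m_s / (V_s * rho_w)
Since rho_w = 1 g/cm^3:
Gs = 154.9 / 56.42
Gs = 2.745


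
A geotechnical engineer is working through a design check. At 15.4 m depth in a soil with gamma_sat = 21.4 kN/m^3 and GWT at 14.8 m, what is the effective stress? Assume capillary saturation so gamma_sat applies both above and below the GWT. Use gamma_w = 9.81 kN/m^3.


Total stress = gamma_sat * depth
sigma = 21.4 * 15.4 = 329.56 kPa
Pore water pressure u = gamma_w * (depth - d_wt)
u = 9.81 * (15.4 - 14.8) = 5.886 kPa
Effective stress = sigma - u
sigma' = 329.56 - 5.886 = 323.67 kPa


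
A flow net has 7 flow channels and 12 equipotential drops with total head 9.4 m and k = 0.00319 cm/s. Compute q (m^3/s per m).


Convert k to m/s for unit consistency with H:
k = 0.00319 cm/s = 0.00319 / 100 m/s = 3.19e-05 m/s
Using q = k * H * Nf / Nd
Nf / Nd = 7 / 12 = 0.5833
q = 3.19e-05 * 9.4 * 0.5833
q = 0.0001749 m^3/s per m


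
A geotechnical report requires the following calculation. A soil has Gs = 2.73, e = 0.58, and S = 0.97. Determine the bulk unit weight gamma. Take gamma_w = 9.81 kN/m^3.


Using gamma = gamma_w * (Gs + S*e) / (1 + e)
Numerator: Gs + S*e = 2.73 + 0.97*0.58 = 3.2926
Denominator: 1 + e = 1 + 0.58 = 1.58
gamma = 9.81 * 3.2926 / 1.58
gamma = 20.443 kN/m^3


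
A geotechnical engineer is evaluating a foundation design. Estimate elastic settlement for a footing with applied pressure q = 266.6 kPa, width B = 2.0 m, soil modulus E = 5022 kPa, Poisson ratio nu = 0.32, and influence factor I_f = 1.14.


Using Se = q * B * (1 - nu^2) * I_f / E
1 - nu^2 = 1 - 0.32^2 = 0.8976
Se = 266.6 * 2.0 * 0.8976 * 1.14 / 5022
Se = 0.108643 m
Convert to mm: Se = 0.108643 * 1000 = 108.643 mm


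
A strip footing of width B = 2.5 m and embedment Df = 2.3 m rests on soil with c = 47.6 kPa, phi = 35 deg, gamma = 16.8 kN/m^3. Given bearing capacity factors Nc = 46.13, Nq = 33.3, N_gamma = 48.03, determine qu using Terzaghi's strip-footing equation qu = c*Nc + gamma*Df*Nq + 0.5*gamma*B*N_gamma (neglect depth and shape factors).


Compute qu = c*Nc + gamma*Df*Nq + 0.5*gamma*B*N_gamma
Term 1: 47.6 * 46.13 = 2195.788
Term 2: 16.8 * 2.3 * 33.3 = 1286.712
Term 3: 0.5 * 16.8 * 2.5 * 48.03 = 1008.63
qu = 2195.788 + 1286.712 + 1008.63
qu = 4491.13 kPa


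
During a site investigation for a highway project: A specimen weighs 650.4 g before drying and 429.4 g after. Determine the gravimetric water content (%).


Result: 51.47 %

Derivation:
Using w = (m_wet - m_dry) / m_dry * 100
m_wet - m_dry = 650.4 - 429.4 = 221.0 g
w = 221.0 / 429.4 * 100
w = 51.47 %


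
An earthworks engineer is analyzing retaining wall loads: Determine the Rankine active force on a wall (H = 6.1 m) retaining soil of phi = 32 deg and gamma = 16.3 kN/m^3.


Result: 93.18 kN/m

Derivation:
Compute active earth pressure coefficient:
Ka = tan^2(45 - phi/2) = tan^2(29.0) = 0.307259
Compute active force:
Pa = 0.5 * Ka * gamma * H^2
Pa = 0.5 * 0.307259 * 16.3 * 6.1^2
Pa = 93.18 kN/m


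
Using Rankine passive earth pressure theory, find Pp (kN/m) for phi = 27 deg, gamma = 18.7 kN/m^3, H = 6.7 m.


Result: 1117.69 kN/m

Derivation:
Compute passive earth pressure coefficient:
Kp = tan^2(45 + phi/2) = tan^2(58.5) = 2.66294
Compute passive force:
Pp = 0.5 * Kp * gamma * H^2
Pp = 0.5 * 2.66294 * 18.7 * 6.7^2
Pp = 1117.69 kN/m


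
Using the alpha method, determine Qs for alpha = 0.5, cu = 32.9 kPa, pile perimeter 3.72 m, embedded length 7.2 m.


Using Qs = alpha * cu * perimeter * L
Qs = 0.5 * 32.9 * 3.72 * 7.2
Qs = 440.6 kN


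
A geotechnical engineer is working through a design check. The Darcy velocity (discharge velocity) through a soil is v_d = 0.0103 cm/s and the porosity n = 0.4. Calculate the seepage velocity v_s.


Using v_s = v_d / n
v_s = 0.0103 / 0.4
v_s = 0.02575 cm/s


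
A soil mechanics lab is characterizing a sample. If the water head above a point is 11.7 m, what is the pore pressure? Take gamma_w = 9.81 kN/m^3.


Result: 114.78 kPa

Derivation:
Using u = gamma_w * h_w
u = 9.81 * 11.7
u = 114.78 kPa


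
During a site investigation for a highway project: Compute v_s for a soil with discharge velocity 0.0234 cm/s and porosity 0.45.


Result: 0.052 cm/s

Derivation:
Using v_s = v_d / n
v_s = 0.0234 / 0.45
v_s = 0.052 cm/s


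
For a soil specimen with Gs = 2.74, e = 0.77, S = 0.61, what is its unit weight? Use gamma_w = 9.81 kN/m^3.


Result: 17.789 kN/m^3

Derivation:
Using gamma = gamma_w * (Gs + S*e) / (1 + e)
Numerator: Gs + S*e = 2.74 + 0.61*0.77 = 3.2097
Denominator: 1 + e = 1 + 0.77 = 1.77
gamma = 9.81 * 3.2097 / 1.77
gamma = 17.789 kN/m^3


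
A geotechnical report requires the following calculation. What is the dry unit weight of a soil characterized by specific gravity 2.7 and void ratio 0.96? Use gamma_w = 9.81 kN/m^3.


Using gamma_d = Gs * gamma_w / (1 + e)
gamma_d = 2.7 * 9.81 / (1 + 0.96)
gamma_d = 2.7 * 9.81 / 1.96
gamma_d = 13.514 kN/m^3


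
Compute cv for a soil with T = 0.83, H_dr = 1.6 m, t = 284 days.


Using cv = T * H_dr^2 / t
H_dr^2 = 1.6^2 = 2.56
cv = 0.83 * 2.56 / 284
cv = 0.00748 m^2/day


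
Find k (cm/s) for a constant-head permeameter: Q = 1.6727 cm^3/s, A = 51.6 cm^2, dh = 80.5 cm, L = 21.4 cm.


Result: 0.008618 cm/s

Derivation:
Compute hydraulic gradient:
i = dh / L = 80.5 / 21.4 = 3.76168
Then apply Darcy's law:
k = Q / (A * i)
k = 1.6727 / (51.6 * 3.76168)
k = 1.6727 / 194.103
k = 0.008618 cm/s


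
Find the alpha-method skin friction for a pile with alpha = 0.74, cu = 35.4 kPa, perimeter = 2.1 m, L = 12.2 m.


Result: 671.14 kN

Derivation:
Using Qs = alpha * cu * perimeter * L
Qs = 0.74 * 35.4 * 2.1 * 12.2
Qs = 671.14 kN


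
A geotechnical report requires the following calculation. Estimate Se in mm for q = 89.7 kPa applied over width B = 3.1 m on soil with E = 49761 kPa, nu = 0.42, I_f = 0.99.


Using Se = q * B * (1 - nu^2) * I_f / E
1 - nu^2 = 1 - 0.42^2 = 0.8236
Se = 89.7 * 3.1 * 0.8236 * 0.99 / 49761
Se = 0.004556 m
Convert to mm: Se = 0.004556 * 1000 = 4.556 mm


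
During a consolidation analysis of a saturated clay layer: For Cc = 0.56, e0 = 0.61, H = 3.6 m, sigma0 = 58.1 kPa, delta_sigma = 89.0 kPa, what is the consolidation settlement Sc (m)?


Result: 0.5052 m

Derivation:
Using Sc = Cc * H / (1 + e0) * log10((sigma0 + delta_sigma) / sigma0)
Stress ratio = (58.1 + 89.0) / 58.1 = 2.53184
log10(2.53184) = 0.403437
Cc * H / (1 + e0) = 0.56 * 3.6 / (1 + 0.61) = 1.25217
Sc = 1.25217 * 0.403437
Sc = 0.5052 m


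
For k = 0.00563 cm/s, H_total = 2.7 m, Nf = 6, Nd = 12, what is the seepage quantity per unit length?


Convert k to m/s for unit consistency with H:
k = 0.00563 cm/s = 0.00563 / 100 m/s = 5.63e-05 m/s
Using q = k * H * Nf / Nd
Nf / Nd = 6 / 12 = 0.5
q = 5.63e-05 * 2.7 * 0.5
q = 7.601e-05 m^3/s per m


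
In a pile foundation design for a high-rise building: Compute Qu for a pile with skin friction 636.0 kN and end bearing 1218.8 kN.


Result: 1854.8 kN

Derivation:
Using Qu = Qf + Qb
Qu = 636.0 + 1218.8
Qu = 1854.8 kN


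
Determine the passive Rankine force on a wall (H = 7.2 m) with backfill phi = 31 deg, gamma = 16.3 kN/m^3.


Result: 1319.89 kN/m

Derivation:
Compute passive earth pressure coefficient:
Kp = tan^2(45 + phi/2) = tan^2(60.5) = 3.124035
Compute passive force:
Pp = 0.5 * Kp * gamma * H^2
Pp = 0.5 * 3.124035 * 16.3 * 7.2^2
Pp = 1319.89 kN/m


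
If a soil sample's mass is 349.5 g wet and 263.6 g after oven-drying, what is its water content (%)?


Result: 32.59 %

Derivation:
Using w = (m_wet - m_dry) / m_dry * 100
m_wet - m_dry = 349.5 - 263.6 = 85.9 g
w = 85.9 / 263.6 * 100
w = 32.59 %


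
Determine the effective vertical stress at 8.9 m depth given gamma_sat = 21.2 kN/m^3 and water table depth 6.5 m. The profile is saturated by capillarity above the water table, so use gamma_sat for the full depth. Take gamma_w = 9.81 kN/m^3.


Result: 165.14 kPa

Derivation:
Total stress = gamma_sat * depth
sigma = 21.2 * 8.9 = 188.68 kPa
Pore water pressure u = gamma_w * (depth - d_wt)
u = 9.81 * (8.9 - 6.5) = 23.544 kPa
Effective stress = sigma - u
sigma' = 188.68 - 23.544 = 165.14 kPa


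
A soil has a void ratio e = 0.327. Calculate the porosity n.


Using the relation n = e / (1 + e)
n = 0.327 / (1 + 0.327)
n = 0.327 / 1.327
n = 0.2464


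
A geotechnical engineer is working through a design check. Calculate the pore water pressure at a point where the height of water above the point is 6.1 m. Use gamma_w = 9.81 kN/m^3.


Using u = gamma_w * h_w
u = 9.81 * 6.1
u = 59.84 kPa
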